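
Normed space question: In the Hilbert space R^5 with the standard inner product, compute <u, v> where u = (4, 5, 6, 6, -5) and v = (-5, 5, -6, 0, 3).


Computing the standard inner product <u, v> = sum u_i * v_i
= 4*-5 + 5*5 + 6*-6 + 6*0 + -5*3
= -20 + 25 + -36 + 0 + -15
= -46

-46


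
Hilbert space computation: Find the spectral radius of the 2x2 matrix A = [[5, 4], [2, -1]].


For a 2x2 matrix, eigenvalues satisfy lambda^2 - (trace)*lambda + det = 0
trace = 5 + -1 = 4
det = 5*-1 - 4*2 = -13
discriminant = 4^2 - 4*(-13) = 68
spectral radius = max |eigenvalue| = 6.1231

6.1231


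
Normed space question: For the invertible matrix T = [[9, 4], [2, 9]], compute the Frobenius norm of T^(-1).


det(T) = 9*9 - 4*2 = 73
T^(-1) = (1/73) * [[9, -4], [-2, 9]] = [[0.1233, -0.0548], [-0.0274, 0.1233]]
||T^(-1)||_F^2 = 0.1233^2 + (-0.0548)^2 + (-0.0274)^2 + 0.1233^2 = 0.0342
||T^(-1)||_F = sqrt(0.0342) = 0.1848

0.1848


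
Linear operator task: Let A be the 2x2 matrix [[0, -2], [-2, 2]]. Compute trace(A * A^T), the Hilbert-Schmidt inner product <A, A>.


trace(A * A^T) = sum of squares of all entries
= 0^2 + (-2)^2 + (-2)^2 + 2^2
= 0 + 4 + 4 + 4
= 12

12


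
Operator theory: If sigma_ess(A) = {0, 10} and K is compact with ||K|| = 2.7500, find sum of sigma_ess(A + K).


By Weyl's theorem, the essential spectrum is invariant under compact perturbations.
sigma_ess(A + K) = sigma_ess(A) = {0, 10}
Sum = 0 + 10 = 10

10


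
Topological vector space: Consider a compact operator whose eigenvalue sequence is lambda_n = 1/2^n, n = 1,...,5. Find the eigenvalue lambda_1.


The eigenvalue formula gives lambda_1 = 1/2^1
= 1/2
= 0.5000

0.5000


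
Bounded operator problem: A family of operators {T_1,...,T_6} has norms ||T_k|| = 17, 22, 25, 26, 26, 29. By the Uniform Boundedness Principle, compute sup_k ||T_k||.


By the Uniform Boundedness Principle, the supremum of norms is finite.
sup_k ||T_k|| = max(17, 22, 25, 26, 26, 29) = 29

29


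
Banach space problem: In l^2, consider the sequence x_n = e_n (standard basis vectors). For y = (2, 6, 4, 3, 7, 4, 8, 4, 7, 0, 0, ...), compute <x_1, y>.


x_1 = e_1 is the standard basis vector with 1 in position 1.
<x_1, y> = y_1 = 2
As n -> infinity, <x_n, y> -> 0, confirming weak convergence of (x_n) to 0.

2


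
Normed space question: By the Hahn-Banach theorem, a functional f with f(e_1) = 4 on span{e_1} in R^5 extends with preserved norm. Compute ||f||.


The norm of f is given by ||f|| = sup_{||x||=1} |f(x)|.
On span{e_1}, ||e_1|| = 1, so ||f|| = |f(e_1)| / ||e_1||
= |4| / 1 = 4.0000

4.0000


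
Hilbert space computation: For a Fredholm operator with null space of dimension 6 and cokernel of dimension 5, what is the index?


The Fredholm index is defined as ind(T) = dim(ker T) - dim(coker T)
= 6 - 5
= 1

1


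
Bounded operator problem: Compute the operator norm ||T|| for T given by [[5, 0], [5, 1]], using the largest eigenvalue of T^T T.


A^T A = [[50, 5], [5, 1]]
trace(A^T A) = 51, det(A^T A) = 25
discriminant = 51^2 - 4*25 = 2501
Largest eigenvalue of A^T A = (trace + sqrt(disc))/2 = 50.5050
||T|| = sqrt(50.5050) = 7.1067

7.1067


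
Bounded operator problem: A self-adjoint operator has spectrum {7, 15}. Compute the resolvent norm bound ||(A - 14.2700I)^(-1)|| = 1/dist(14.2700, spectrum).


dist(14.2700, {7, 15}) = min(|14.2700 - 7|, |14.2700 - 15|)
= min(7.2700, 0.7300) = 0.7300
Resolvent bound = 1/0.7300 = 1.3699

1.3699


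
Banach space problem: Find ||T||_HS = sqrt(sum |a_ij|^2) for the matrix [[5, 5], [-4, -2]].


The Hilbert-Schmidt norm is sqrt(sum of squares of all entries).
Sum of squares = 5^2 + 5^2 + (-4)^2 + (-2)^2
= 25 + 25 + 16 + 4 = 70
||T||_HS = sqrt(70) = 8.3666

8.3666


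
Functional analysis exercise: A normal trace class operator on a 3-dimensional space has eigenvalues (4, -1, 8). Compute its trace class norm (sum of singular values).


For a normal operator, singular values equal |eigenvalues|.
Trace norm = sum |lambda_i| = 4 + 1 + 8
= 13

13


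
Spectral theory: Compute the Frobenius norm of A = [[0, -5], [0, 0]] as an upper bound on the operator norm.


||A||_F^2 = sum a_ij^2
= 0^2 + (-5)^2 + 0^2 + 0^2
= 0 + 25 + 0 + 0 = 25
||A||_F = sqrt(25) = 5.0000

5.0000


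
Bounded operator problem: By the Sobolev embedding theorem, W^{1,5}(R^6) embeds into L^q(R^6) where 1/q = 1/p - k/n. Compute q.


Using the Sobolev embedding formula: 1/q = 1/p - k/n
1/q = 1/5 - 1/6 = 1/30
q = 1/(1/30) = 30

30.0000


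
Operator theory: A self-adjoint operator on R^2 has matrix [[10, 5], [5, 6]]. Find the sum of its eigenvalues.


For a self-adjoint (symmetric) matrix, the eigenvalues are real.
The sum of eigenvalues equals the trace of the matrix.
trace = 10 + 6 = 16

16


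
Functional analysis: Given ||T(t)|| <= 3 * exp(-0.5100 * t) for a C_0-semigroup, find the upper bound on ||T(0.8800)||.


||T(0.8800)|| <= 3 * exp(-0.5100 * 0.8800)
= 3 * exp(-0.4488)
= 3 * 0.6384
= 1.9152

1.9152


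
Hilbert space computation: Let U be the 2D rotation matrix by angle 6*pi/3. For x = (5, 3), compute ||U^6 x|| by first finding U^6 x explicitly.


U is a rotation by theta = 6*pi/3
U^6 = rotation by 6*theta = 36*pi/3 = 0*pi/3 (mod 2*pi)
cos(0*pi/3) = 1.0000, sin(0*pi/3) = 0.0000
U^6 x = (1.0000 * 5 - 0.0000 * 3, 0.0000 * 5 + 1.0000 * 3)
= (5.0000, 3.0000)
||U^6 x|| = sqrt(5.0000^2 + 3.0000^2) = sqrt(34.0000) = 5.8310

5.8310


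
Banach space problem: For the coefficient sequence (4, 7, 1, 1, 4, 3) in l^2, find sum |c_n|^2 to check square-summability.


sum |c_n|^2 = 4^2 + 7^2 + 1^2 + 1^2 + 4^2 + 3^2
= 16 + 49 + 1 + 1 + 16 + 9
= 92

92


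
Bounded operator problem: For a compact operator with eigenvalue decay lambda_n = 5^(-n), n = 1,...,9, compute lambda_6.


The eigenvalue formula gives lambda_6 = 1/5^6
= 1/15625
= 6.4000e-05

6.4000e-05


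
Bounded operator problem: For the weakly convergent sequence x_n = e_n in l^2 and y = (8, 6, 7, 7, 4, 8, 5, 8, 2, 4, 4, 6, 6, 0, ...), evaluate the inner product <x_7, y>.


x_7 = e_7 is the standard basis vector with 1 in position 7.
<x_7, y> = y_7 = 5
As n -> infinity, <x_n, y> -> 0, confirming weak convergence of (x_n) to 0.

5


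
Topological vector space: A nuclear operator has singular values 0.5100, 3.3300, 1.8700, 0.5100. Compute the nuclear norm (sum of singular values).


The nuclear norm is the sum of all singular values.
||T||_1 = 0.5100 + 3.3300 + 1.8700 + 0.5100
= 6.2200

6.2200


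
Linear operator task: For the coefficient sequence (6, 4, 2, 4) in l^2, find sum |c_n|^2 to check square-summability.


sum |c_n|^2 = 6^2 + 4^2 + 2^2 + 4^2
= 36 + 16 + 4 + 16
= 72

72


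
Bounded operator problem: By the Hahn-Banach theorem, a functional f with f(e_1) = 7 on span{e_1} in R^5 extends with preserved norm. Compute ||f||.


The norm of f is given by ||f|| = sup_{||x||=1} |f(x)|.
On span{e_1}, ||e_1|| = 1, so ||f|| = |f(e_1)| / ||e_1||
= |7| / 1 = 7.0000

7.0000


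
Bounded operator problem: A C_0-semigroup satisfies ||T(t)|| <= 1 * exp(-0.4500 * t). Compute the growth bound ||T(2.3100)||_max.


||T(2.3100)|| <= 1 * exp(-0.4500 * 2.3100)
= 1 * exp(-1.0395)
= 1 * 0.3536
= 0.3536

0.3536


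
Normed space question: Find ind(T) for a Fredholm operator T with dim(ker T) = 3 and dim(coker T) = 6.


The Fredholm index is defined as ind(T) = dim(ker T) - dim(coker T)
= 3 - 6
= -3

-3


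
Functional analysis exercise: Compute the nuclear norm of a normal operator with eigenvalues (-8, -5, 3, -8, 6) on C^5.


For a normal operator, singular values equal |eigenvalues|.
Trace norm = sum |lambda_i| = 8 + 5 + 3 + 8 + 6
= 30

30


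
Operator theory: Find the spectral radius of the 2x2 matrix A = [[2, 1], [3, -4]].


For a 2x2 matrix, eigenvalues satisfy lambda^2 - (trace)*lambda + det = 0
trace = 2 + -4 = -2
det = 2*-4 - 1*3 = -11
discriminant = (-2)^2 - 4*(-11) = 48
spectral radius = max |eigenvalue| = 4.4641

4.4641


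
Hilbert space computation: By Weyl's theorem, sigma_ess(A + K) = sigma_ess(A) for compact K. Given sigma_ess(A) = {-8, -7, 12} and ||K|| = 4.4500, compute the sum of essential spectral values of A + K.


By Weyl's theorem, the essential spectrum is invariant under compact perturbations.
sigma_ess(A + K) = sigma_ess(A) = {-8, -7, 12}
Sum = -8 + -7 + 12 = -3

-3


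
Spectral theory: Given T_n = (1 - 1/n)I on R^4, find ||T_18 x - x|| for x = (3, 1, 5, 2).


T_18 x - x = (1 - 1/18)x - x = -x/18
||x|| = sqrt(39) = 6.2450
||T_18 x - x|| = ||x||/18 = 6.2450/18 = 0.3469

0.3469


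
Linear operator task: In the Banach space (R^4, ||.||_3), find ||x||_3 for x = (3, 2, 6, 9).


The l^3 norm = (sum |x_i|^3)^(1/3)
Sum of 3th powers = 27 + 8 + 216 + 729 = 980
||x||_3 = (980)^(1/3) = 9.9329

9.9329


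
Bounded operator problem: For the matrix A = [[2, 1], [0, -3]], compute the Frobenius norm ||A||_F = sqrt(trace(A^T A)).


||A||_F^2 = sum a_ij^2
= 2^2 + 1^2 + 0^2 + (-3)^2
= 4 + 1 + 0 + 9 = 14
||A||_F = sqrt(14) = 3.7417

3.7417


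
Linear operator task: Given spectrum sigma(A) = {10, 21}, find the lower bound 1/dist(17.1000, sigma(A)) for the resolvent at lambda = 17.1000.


dist(17.1000, {10, 21}) = min(|17.1000 - 10|, |17.1000 - 21|)
= min(7.1000, 3.9000) = 3.9000
Resolvent bound = 1/3.9000 = 0.2564

0.2564


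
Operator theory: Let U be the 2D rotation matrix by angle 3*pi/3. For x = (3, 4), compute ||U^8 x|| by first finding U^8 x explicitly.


U is a rotation by theta = 3*pi/3
U^8 = rotation by 8*theta = 24*pi/3 = 0*pi/3 (mod 2*pi)
cos(0*pi/3) = 1.0000, sin(0*pi/3) = 0.0000
U^8 x = (1.0000 * 3 - 0.0000 * 4, 0.0000 * 3 + 1.0000 * 4)
= (3.0000, 4.0000)
||U^8 x|| = sqrt(3.0000^2 + 4.0000^2) = sqrt(25.0000) = 5.0000

5.0000


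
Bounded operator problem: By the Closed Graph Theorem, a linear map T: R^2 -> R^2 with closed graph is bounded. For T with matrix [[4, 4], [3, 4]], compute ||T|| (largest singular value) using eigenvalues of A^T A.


A^T A = [[25, 28], [28, 32]]
trace(A^T A) = 57, det(A^T A) = 16
discriminant = 57^2 - 4*16 = 3185
Largest eigenvalue of A^T A = (trace + sqrt(disc))/2 = 56.7179
||T|| = sqrt(56.7179) = 7.5311

7.5311


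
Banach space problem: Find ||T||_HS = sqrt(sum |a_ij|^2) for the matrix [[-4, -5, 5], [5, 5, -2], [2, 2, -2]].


The Hilbert-Schmidt norm is sqrt(sum of squares of all entries).
Sum of squares = (-4)^2 + (-5)^2 + 5^2 + 5^2 + 5^2 + (-2)^2 + 2^2 + 2^2 + (-2)^2
= 16 + 25 + 25 + 25 + 25 + 4 + 4 + 4 + 4 = 132
||T||_HS = sqrt(132) = 11.4891

11.4891


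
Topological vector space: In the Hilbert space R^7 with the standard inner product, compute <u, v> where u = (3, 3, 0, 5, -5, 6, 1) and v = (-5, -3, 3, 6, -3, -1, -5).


Computing the standard inner product <u, v> = sum u_i * v_i
= 3*-5 + 3*-3 + 0*3 + 5*6 + -5*-3 + 6*-1 + 1*-5
= -15 + -9 + 0 + 30 + 15 + -6 + -5
= 10

10


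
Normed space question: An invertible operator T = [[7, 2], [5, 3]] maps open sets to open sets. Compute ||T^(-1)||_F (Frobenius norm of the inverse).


det(T) = 7*3 - 2*5 = 11
T^(-1) = (1/11) * [[3, -2], [-5, 7]] = [[0.2727, -0.1818], [-0.4545, 0.6364]]
||T^(-1)||_F^2 = 0.2727^2 + (-0.1818)^2 + (-0.4545)^2 + 0.6364^2 = 0.7190
||T^(-1)||_F = sqrt(0.7190) = 0.8479

0.8479


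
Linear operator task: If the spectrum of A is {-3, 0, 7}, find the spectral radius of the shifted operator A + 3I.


Spectrum of A + 3I = {0, 3, 10}
Spectral radius = max |lambda| over the shifted spectrum
= max(0, 3, 10) = 10

10


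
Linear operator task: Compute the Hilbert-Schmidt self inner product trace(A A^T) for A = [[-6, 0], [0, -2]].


trace(A * A^T) = sum of squares of all entries
= (-6)^2 + 0^2 + 0^2 + (-2)^2
= 36 + 0 + 0 + 4
= 40

40


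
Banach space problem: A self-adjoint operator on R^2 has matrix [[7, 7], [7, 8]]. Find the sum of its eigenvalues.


For a self-adjoint (symmetric) matrix, the eigenvalues are real.
The sum of eigenvalues equals the trace of the matrix.
trace = 7 + 8 = 15

15


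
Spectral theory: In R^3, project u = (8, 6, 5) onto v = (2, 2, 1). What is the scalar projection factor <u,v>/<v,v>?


Computing <u,v> = 8*2 + 6*2 + 5*1 = 33
Computing <v,v> = 2^2 + 2^2 + 1^2 = 9
Projection coefficient = 33/9 = 3.6667

3.6667


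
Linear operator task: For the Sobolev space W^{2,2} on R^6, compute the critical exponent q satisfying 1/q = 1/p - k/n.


Using the Sobolev embedding formula: 1/q = 1/p - k/n
1/q = 1/2 - 2/6 = 1/6
q = 1/(1/6) = 6

6.0000


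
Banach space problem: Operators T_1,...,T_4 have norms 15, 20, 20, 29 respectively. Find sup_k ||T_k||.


By the Uniform Boundedness Principle, the supremum of norms is finite.
sup_k ||T_k|| = max(15, 20, 20, 29) = 29

29


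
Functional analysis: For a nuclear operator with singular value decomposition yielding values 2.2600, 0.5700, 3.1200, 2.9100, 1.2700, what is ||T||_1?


The nuclear norm is the sum of all singular values.
||T||_1 = 2.2600 + 0.5700 + 3.1200 + 2.9100 + 1.2700
= 10.1300

10.1300


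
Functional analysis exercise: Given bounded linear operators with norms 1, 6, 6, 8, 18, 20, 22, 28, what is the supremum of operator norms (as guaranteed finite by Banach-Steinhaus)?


By the Uniform Boundedness Principle, the supremum of norms is finite.
sup_k ||T_k|| = max(1, 6, 6, 8, 18, 20, 22, 28) = 28

28


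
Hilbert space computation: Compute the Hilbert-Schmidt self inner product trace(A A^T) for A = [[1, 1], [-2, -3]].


trace(A * A^T) = sum of squares of all entries
= 1^2 + 1^2 + (-2)^2 + (-3)^2
= 1 + 1 + 4 + 9
= 15

15


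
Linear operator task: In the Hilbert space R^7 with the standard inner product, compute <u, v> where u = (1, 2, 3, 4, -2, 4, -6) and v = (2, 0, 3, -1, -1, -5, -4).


Computing the standard inner product <u, v> = sum u_i * v_i
= 1*2 + 2*0 + 3*3 + 4*-1 + -2*-1 + 4*-5 + -6*-4
= 2 + 0 + 9 + -4 + 2 + -20 + 24
= 13

13


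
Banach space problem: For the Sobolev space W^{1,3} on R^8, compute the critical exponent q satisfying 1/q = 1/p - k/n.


Using the Sobolev embedding formula: 1/q = 1/p - k/n
1/q = 1/3 - 1/8 = 5/24
q = 1/(5/24) = 24/5 = 4.8000

4.8000


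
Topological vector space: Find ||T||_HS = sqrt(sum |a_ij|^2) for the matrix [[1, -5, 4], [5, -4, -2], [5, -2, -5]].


The Hilbert-Schmidt norm is sqrt(sum of squares of all entries).
Sum of squares = 1^2 + (-5)^2 + 4^2 + 5^2 + (-4)^2 + (-2)^2 + 5^2 + (-2)^2 + (-5)^2
= 1 + 25 + 16 + 25 + 16 + 4 + 25 + 4 + 25 = 141
||T||_HS = sqrt(141) = 11.8743

11.8743


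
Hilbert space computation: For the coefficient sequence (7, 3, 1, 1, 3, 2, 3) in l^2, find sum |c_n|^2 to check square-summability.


sum |c_n|^2 = 7^2 + 3^2 + 1^2 + 1^2 + 3^2 + 2^2 + 3^2
= 49 + 9 + 1 + 1 + 9 + 4 + 9
= 82

82


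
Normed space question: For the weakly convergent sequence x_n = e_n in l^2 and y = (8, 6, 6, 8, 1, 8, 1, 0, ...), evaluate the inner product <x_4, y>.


x_4 = e_4 is the standard basis vector with 1 in position 4.
<x_4, y> = y_4 = 8
As n -> infinity, <x_n, y> -> 0, confirming weak convergence of (x_n) to 0.

8


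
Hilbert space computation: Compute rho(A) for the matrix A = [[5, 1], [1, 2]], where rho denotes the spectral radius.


For a 2x2 matrix, eigenvalues satisfy lambda^2 - (trace)*lambda + det = 0
trace = 5 + 2 = 7
det = 5*2 - 1*1 = 9
discriminant = 7^2 - 4*(9) = 13
spectral radius = max |eigenvalue| = 5.3028

5.3028


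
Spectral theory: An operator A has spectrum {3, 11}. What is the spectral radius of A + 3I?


Spectrum of A + 3I = {6, 14}
Spectral radius = max |lambda| over the shifted spectrum
= max(6, 14) = 14

14


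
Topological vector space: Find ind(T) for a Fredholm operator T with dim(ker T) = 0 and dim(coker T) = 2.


The Fredholm index is defined as ind(T) = dim(ker T) - dim(coker T)
= 0 - 2
= -2

-2


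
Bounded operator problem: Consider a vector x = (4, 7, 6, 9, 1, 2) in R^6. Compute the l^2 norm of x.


The l^2 norm = (sum |x_i|^2)^(1/2)
Sum of 2th powers = 16 + 49 + 36 + 81 + 1 + 4 = 187
||x||_2 = (187)^(1/2) = 13.6748

13.6748


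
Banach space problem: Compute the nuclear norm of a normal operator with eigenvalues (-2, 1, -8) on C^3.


For a normal operator, singular values equal |eigenvalues|.
Trace norm = sum |lambda_i| = 2 + 1 + 8
= 11

11


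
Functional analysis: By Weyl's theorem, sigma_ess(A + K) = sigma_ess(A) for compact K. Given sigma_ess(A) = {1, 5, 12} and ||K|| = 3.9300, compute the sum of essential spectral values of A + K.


By Weyl's theorem, the essential spectrum is invariant under compact perturbations.
sigma_ess(A + K) = sigma_ess(A) = {1, 5, 12}
Sum = 1 + 5 + 12 = 18

18


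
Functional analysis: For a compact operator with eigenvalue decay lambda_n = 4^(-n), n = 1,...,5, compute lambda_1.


The eigenvalue formula gives lambda_1 = 1/4^1
= 1/4
= 0.2500

0.2500


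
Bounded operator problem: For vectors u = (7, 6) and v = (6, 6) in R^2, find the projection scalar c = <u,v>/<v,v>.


Computing <u,v> = 7*6 + 6*6 = 78
Computing <v,v> = 6^2 + 6^2 = 72
Projection coefficient = 78/72 = 1.0833

1.0833


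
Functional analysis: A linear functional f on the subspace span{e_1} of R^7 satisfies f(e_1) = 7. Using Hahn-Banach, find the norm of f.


The norm of f is given by ||f|| = sup_{||x||=1} |f(x)|.
On span{e_1}, ||e_1|| = 1, so ||f|| = |f(e_1)| / ||e_1||
= |7| / 1 = 7.0000

7.0000


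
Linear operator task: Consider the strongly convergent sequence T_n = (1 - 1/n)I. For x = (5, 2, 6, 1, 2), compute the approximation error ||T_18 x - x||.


T_18 x - x = (1 - 1/18)x - x = -x/18
||x|| = sqrt(70) = 8.3666
||T_18 x - x|| = ||x||/18 = 8.3666/18 = 0.4648

0.4648


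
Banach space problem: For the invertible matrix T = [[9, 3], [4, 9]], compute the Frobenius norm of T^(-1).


det(T) = 9*9 - 3*4 = 69
T^(-1) = (1/69) * [[9, -3], [-4, 9]] = [[0.1304, -0.0435], [-0.0580, 0.1304]]
||T^(-1)||_F^2 = 0.1304^2 + (-0.0435)^2 + (-0.0580)^2 + 0.1304^2 = 0.0393
||T^(-1)||_F = sqrt(0.0393) = 0.1982

0.1982


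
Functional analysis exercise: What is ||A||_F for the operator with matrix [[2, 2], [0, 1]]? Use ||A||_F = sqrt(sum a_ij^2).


||A||_F^2 = sum a_ij^2
= 2^2 + 2^2 + 0^2 + 1^2
= 4 + 4 + 0 + 1 = 9
||A||_F = sqrt(9) = 3.0000

3.0000


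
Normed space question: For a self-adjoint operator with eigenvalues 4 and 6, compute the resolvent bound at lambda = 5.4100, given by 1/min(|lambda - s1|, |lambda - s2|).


dist(5.4100, {4, 6}) = min(|5.4100 - 4|, |5.4100 - 6|)
= min(1.4100, 0.5900) = 0.5900
Resolvent bound = 1/0.5900 = 1.6949

1.6949


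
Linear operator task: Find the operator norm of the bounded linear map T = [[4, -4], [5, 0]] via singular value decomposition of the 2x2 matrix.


A^T A = [[41, -16], [-16, 16]]
trace(A^T A) = 57, det(A^T A) = 400
discriminant = 57^2 - 4*400 = 1649
Largest eigenvalue of A^T A = (trace + sqrt(disc))/2 = 48.8039
||T|| = sqrt(48.8039) = 6.9860

6.9860


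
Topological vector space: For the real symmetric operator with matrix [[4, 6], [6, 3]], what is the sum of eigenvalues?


For a self-adjoint (symmetric) matrix, the eigenvalues are real.
The sum of eigenvalues equals the trace of the matrix.
trace = 4 + 3 = 7

7


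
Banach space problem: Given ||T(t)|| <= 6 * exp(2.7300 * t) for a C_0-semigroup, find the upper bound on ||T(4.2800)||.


||T(4.2800)|| <= 6 * exp(2.7300 * 4.2800)
= 6 * exp(11.6844)
= 6 * 118705.3914
= 712232.3484

712232.3484


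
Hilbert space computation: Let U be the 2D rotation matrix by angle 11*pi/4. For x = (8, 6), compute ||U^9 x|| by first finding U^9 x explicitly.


U is a rotation by theta = 11*pi/4
U^9 = rotation by 9*theta = 99*pi/4 = 3*pi/4 (mod 2*pi)
cos(3*pi/4) = -0.7071, sin(3*pi/4) = 0.7071
U^9 x = (-0.7071 * 8 - 0.7071 * 6, 0.7071 * 8 + -0.7071 * 6)
= (-9.8995, 1.4142)
||U^9 x|| = sqrt((-9.8995)^2 + 1.4142^2) = sqrt(100.0000) = 10.0000

10.0000


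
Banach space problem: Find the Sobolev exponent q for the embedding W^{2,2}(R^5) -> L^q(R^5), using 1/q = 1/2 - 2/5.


Using the Sobolev embedding formula: 1/q = 1/p - k/n
1/q = 1/2 - 2/5 = 1/10
q = 1/(1/10) = 10

10.0000


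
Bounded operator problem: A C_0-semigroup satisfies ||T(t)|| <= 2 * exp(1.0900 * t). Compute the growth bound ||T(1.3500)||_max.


||T(1.3500)|| <= 2 * exp(1.0900 * 1.3500)
= 2 * exp(1.4715)
= 2 * 4.3558
= 8.7115

8.7115


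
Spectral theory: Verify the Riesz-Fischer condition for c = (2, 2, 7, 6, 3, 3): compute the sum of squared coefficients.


sum |c_n|^2 = 2^2 + 2^2 + 7^2 + 6^2 + 3^2 + 3^2
= 4 + 4 + 49 + 36 + 9 + 9
= 111

111


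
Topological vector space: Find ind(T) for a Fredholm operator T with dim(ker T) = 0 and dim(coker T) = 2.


The Fredholm index is defined as ind(T) = dim(ker T) - dim(coker T)
= 0 - 2
= -2

-2


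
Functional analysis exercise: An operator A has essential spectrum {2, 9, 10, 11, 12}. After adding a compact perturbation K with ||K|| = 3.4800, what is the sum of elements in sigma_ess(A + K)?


By Weyl's theorem, the essential spectrum is invariant under compact perturbations.
sigma_ess(A + K) = sigma_ess(A) = {2, 9, 10, 11, 12}
Sum = 2 + 9 + 10 + 11 + 12 = 44

44


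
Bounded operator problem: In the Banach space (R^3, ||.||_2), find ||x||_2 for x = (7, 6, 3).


The l^2 norm = (sum |x_i|^2)^(1/2)
Sum of 2th powers = 49 + 36 + 9 = 94
||x||_2 = (94)^(1/2) = 9.6954

9.6954


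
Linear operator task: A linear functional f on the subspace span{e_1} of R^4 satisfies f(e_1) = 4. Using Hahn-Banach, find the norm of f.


The norm of f is given by ||f|| = sup_{||x||=1} |f(x)|.
On span{e_1}, ||e_1|| = 1, so ||f|| = |f(e_1)| / ||e_1||
= |4| / 1 = 4.0000

4.0000


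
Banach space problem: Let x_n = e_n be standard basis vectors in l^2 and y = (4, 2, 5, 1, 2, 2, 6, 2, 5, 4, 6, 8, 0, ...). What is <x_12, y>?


x_12 = e_12 is the standard basis vector with 1 in position 12.
<x_12, y> = y_12 = 8
As n -> infinity, <x_n, y> -> 0, confirming weak convergence of (x_n) to 0.

8


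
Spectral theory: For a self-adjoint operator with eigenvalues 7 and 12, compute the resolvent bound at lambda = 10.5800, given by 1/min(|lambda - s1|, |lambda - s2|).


dist(10.5800, {7, 12}) = min(|10.5800 - 7|, |10.5800 - 12|)
= min(3.5800, 1.4200) = 1.4200
Resolvent bound = 1/1.4200 = 0.7042

0.7042


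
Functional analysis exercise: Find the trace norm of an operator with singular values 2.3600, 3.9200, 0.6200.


The nuclear norm is the sum of all singular values.
||T||_1 = 2.3600 + 3.9200 + 0.6200
= 6.9000

6.9000


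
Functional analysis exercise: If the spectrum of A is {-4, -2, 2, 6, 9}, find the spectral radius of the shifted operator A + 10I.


Spectrum of A + 10I = {6, 8, 12, 16, 19}
Spectral radius = max |lambda| over the shifted spectrum
= max(6, 8, 12, 16, 19) = 19

19


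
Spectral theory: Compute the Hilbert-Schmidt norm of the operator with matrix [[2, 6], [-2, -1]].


The Hilbert-Schmidt norm is sqrt(sum of squares of all entries).
Sum of squares = 2^2 + 6^2 + (-2)^2 + (-1)^2
= 4 + 36 + 4 + 1 = 45
||T||_HS = sqrt(45) = 6.7082

6.7082


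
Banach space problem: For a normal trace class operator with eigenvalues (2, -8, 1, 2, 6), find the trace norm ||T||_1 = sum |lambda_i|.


For a normal operator, singular values equal |eigenvalues|.
Trace norm = sum |lambda_i| = 2 + 8 + 1 + 2 + 6
= 19

19


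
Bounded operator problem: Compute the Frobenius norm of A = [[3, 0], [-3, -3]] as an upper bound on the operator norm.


||A||_F^2 = sum a_ij^2
= 3^2 + 0^2 + (-3)^2 + (-3)^2
= 9 + 0 + 9 + 9 = 27
||A||_F = sqrt(27) = 5.1962

5.1962


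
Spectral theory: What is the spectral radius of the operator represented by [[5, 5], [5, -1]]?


For a 2x2 matrix, eigenvalues satisfy lambda^2 - (trace)*lambda + det = 0
trace = 5 + -1 = 4
det = 5*-1 - 5*5 = -30
discriminant = 4^2 - 4*(-30) = 136
spectral radius = max |eigenvalue| = 7.8310

7.8310


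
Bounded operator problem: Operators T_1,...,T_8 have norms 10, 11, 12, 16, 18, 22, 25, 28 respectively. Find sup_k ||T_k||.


By the Uniform Boundedness Principle, the supremum of norms is finite.
sup_k ||T_k|| = max(10, 11, 12, 16, 18, 22, 25, 28) = 28

28


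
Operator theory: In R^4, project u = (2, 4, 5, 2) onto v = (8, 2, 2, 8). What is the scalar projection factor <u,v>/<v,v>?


Computing <u,v> = 2*8 + 4*2 + 5*2 + 2*8 = 50
Computing <v,v> = 8^2 + 2^2 + 2^2 + 8^2 = 136
Projection coefficient = 50/136 = 0.3676

0.3676


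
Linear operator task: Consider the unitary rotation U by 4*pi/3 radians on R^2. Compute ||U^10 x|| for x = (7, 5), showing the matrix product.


U is a rotation by theta = 4*pi/3
U^10 = rotation by 10*theta = 40*pi/3 = 4*pi/3 (mod 2*pi)
cos(4*pi/3) = -0.5000, sin(4*pi/3) = -0.8660
U^10 x = (-0.5000 * 7 - -0.8660 * 5, -0.8660 * 7 + -0.5000 * 5)
= (0.8301, -8.5622)
||U^10 x|| = sqrt(0.8301^2 + (-8.5622)^2) = sqrt(74.0000) = 8.6023

8.6023


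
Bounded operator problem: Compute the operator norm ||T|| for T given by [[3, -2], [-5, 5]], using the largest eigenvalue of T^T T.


A^T A = [[34, -31], [-31, 29]]
trace(A^T A) = 63, det(A^T A) = 25
discriminant = 63^2 - 4*25 = 3869
Largest eigenvalue of A^T A = (trace + sqrt(disc))/2 = 62.6006
||T|| = sqrt(62.6006) = 7.9121

7.9121


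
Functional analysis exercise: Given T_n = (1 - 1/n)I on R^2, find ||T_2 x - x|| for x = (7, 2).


T_2 x - x = (1 - 1/2)x - x = -x/2
||x|| = sqrt(53) = 7.2801
||T_2 x - x|| = ||x||/2 = 7.2801/2 = 3.6401

3.6401


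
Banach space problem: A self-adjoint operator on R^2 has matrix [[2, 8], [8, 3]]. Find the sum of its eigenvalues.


For a self-adjoint (symmetric) matrix, the eigenvalues are real.
The sum of eigenvalues equals the trace of the matrix.
trace = 2 + 3 = 5

5


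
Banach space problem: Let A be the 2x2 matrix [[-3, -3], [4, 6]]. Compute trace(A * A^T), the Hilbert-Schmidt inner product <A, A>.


trace(A * A^T) = sum of squares of all entries
= (-3)^2 + (-3)^2 + 4^2 + 6^2
= 9 + 9 + 16 + 36
= 70

70


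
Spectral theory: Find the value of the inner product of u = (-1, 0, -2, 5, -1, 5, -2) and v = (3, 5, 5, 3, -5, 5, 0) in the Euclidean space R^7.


Computing the standard inner product <u, v> = sum u_i * v_i
= -1*3 + 0*5 + -2*5 + 5*3 + -1*-5 + 5*5 + -2*0
= -3 + 0 + -10 + 15 + 5 + 25 + 0
= 32

32


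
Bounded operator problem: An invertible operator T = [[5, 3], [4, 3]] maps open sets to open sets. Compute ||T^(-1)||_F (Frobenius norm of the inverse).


det(T) = 5*3 - 3*4 = 3
T^(-1) = (1/3) * [[3, -3], [-4, 5]] = [[1.0000, -1.0000], [-1.3333, 1.6667]]
||T^(-1)||_F^2 = 1.0000^2 + (-1.0000)^2 + (-1.3333)^2 + 1.6667^2 = 6.5556
||T^(-1)||_F = sqrt(6.5556) = 2.5604

2.5604


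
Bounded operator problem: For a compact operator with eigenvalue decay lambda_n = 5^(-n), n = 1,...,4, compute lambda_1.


The eigenvalue formula gives lambda_1 = 1/5^1
= 1/5
= 0.2000

0.2000


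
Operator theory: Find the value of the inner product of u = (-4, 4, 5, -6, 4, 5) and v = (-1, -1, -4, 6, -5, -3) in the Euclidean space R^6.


Computing the standard inner product <u, v> = sum u_i * v_i
= -4*-1 + 4*-1 + 5*-4 + -6*6 + 4*-5 + 5*-3
= 4 + -4 + -20 + -36 + -20 + -15
= -91

-91


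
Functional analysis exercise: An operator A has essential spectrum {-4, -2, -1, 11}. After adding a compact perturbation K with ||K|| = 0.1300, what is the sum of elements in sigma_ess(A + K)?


By Weyl's theorem, the essential spectrum is invariant under compact perturbations.
sigma_ess(A + K) = sigma_ess(A) = {-4, -2, -1, 11}
Sum = -4 + -2 + -1 + 11 = 4

4


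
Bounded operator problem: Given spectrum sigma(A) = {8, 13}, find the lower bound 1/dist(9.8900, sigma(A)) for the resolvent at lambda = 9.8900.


dist(9.8900, {8, 13}) = min(|9.8900 - 8|, |9.8900 - 13|)
= min(1.8900, 3.1100) = 1.8900
Resolvent bound = 1/1.8900 = 0.5291

0.5291


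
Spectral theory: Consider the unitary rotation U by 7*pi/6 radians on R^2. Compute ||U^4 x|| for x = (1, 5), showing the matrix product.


U is a rotation by theta = 7*pi/6
U^4 = rotation by 4*theta = 28*pi/6 = 4*pi/6 (mod 2*pi)
cos(4*pi/6) = -0.5000, sin(4*pi/6) = 0.8660
U^4 x = (-0.5000 * 1 - 0.8660 * 5, 0.8660 * 1 + -0.5000 * 5)
= (-4.8301, -1.6340)
||U^4 x|| = sqrt((-4.8301)^2 + (-1.6340)^2) = sqrt(26.0000) = 5.0990

5.0990


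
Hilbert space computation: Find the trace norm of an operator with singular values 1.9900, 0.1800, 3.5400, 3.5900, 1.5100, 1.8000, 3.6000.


The nuclear norm is the sum of all singular values.
||T||_1 = 1.9900 + 0.1800 + 3.5400 + 3.5900 + 1.5100 + 1.8000 + 3.6000
= 16.2100

16.2100


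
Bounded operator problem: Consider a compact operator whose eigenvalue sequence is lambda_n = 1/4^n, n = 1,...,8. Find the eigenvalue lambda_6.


The eigenvalue formula gives lambda_6 = 1/4^6
= 1/4096
= 2.4414e-04

2.4414e-04


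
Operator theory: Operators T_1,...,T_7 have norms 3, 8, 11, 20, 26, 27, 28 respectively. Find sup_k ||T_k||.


By the Uniform Boundedness Principle, the supremum of norms is finite.
sup_k ||T_k|| = max(3, 8, 11, 20, 26, 27, 28) = 28

28


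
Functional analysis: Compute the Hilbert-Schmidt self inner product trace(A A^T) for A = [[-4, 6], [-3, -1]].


trace(A * A^T) = sum of squares of all entries
= (-4)^2 + 6^2 + (-3)^2 + (-1)^2
= 16 + 36 + 9 + 1
= 62

62


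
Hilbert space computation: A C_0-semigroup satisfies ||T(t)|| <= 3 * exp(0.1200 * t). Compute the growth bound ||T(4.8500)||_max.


||T(4.8500)|| <= 3 * exp(0.1200 * 4.8500)
= 3 * exp(0.5820)
= 3 * 1.7896
= 5.3688

5.3688


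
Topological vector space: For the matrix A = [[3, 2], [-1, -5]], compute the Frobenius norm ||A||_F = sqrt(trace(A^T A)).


||A||_F^2 = sum a_ij^2
= 3^2 + 2^2 + (-1)^2 + (-5)^2
= 9 + 4 + 1 + 25 = 39
||A||_F = sqrt(39) = 6.2450

6.2450


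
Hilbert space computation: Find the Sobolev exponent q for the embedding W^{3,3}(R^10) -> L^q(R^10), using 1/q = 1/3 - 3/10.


Using the Sobolev embedding formula: 1/q = 1/p - k/n
1/q = 1/3 - 3/10 = 1/30
q = 1/(1/30) = 30

30.0000


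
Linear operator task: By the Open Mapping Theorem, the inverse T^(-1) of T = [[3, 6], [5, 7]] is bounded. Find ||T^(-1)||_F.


det(T) = 3*7 - 6*5 = -9
T^(-1) = (1/-9) * [[7, -6], [-5, 3]] = [[-0.7778, 0.6667], [0.5556, -0.3333]]
||T^(-1)||_F^2 = (-0.7778)^2 + 0.6667^2 + 0.5556^2 + (-0.3333)^2 = 1.4691
||T^(-1)||_F = sqrt(1.4691) = 1.2121

1.2121


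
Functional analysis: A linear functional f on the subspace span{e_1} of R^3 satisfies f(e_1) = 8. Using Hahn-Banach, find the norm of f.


The norm of f is given by ||f|| = sup_{||x||=1} |f(x)|.
On span{e_1}, ||e_1|| = 1, so ||f|| = |f(e_1)| / ||e_1||
= |8| / 1 = 8.0000

8.0000


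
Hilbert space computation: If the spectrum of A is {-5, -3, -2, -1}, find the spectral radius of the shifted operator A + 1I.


Spectrum of A + 1I = {-4, -2, -1, 0}
Spectral radius = max |lambda| over the shifted spectrum
= max(4, 2, 1, 0) = 4

4


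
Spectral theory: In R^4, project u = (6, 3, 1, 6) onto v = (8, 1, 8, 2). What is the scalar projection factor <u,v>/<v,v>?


Computing <u,v> = 6*8 + 3*1 + 1*8 + 6*2 = 71
Computing <v,v> = 8^2 + 1^2 + 8^2 + 2^2 = 133
Projection coefficient = 71/133 = 0.5338

0.5338


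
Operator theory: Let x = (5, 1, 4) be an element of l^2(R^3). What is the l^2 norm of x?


The l^2 norm = (sum |x_i|^2)^(1/2)
Sum of 2th powers = 25 + 1 + 16 = 42
||x||_2 = (42)^(1/2) = 6.4807

6.4807


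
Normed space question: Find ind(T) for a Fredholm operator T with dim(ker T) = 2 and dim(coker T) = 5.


The Fredholm index is defined as ind(T) = dim(ker T) - dim(coker T)
= 2 - 5
= -3

-3


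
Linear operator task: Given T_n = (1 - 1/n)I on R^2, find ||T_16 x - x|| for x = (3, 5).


T_16 x - x = (1 - 1/16)x - x = -x/16
||x|| = sqrt(34) = 5.8310
||T_16 x - x|| = ||x||/16 = 5.8310/16 = 0.3644

0.3644


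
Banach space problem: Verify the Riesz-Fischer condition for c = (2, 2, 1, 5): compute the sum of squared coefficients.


sum |c_n|^2 = 2^2 + 2^2 + 1^2 + 5^2
= 4 + 4 + 1 + 25
= 34

34


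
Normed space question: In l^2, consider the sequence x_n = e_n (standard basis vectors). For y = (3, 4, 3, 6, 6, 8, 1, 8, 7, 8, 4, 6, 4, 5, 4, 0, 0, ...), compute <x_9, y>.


x_9 = e_9 is the standard basis vector with 1 in position 9.
<x_9, y> = y_9 = 7
As n -> infinity, <x_n, y> -> 0, confirming weak convergence of (x_n) to 0.

7


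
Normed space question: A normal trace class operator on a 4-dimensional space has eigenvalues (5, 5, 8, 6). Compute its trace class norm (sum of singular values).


For a normal operator, singular values equal |eigenvalues|.
Trace norm = sum |lambda_i| = 5 + 5 + 8 + 6
= 24

24


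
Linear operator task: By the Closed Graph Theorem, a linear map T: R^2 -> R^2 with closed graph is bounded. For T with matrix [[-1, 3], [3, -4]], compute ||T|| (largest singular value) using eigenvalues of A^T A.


A^T A = [[10, -15], [-15, 25]]
trace(A^T A) = 35, det(A^T A) = 25
discriminant = 35^2 - 4*25 = 1125
Largest eigenvalue of A^T A = (trace + sqrt(disc))/2 = 34.2705
||T|| = sqrt(34.2705) = 5.8541

5.8541


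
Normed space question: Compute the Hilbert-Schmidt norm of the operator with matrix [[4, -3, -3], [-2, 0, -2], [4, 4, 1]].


The Hilbert-Schmidt norm is sqrt(sum of squares of all entries).
Sum of squares = 4^2 + (-3)^2 + (-3)^2 + (-2)^2 + 0^2 + (-2)^2 + 4^2 + 4^2 + 1^2
= 16 + 9 + 9 + 4 + 0 + 4 + 16 + 16 + 1 = 75
||T||_HS = sqrt(75) = 8.6603

8.6603


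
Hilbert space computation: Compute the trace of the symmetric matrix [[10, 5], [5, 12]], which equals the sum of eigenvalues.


For a self-adjoint (symmetric) matrix, the eigenvalues are real.
The sum of eigenvalues equals the trace of the matrix.
trace = 10 + 12 = 22

22


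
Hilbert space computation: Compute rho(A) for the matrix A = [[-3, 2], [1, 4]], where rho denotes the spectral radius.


For a 2x2 matrix, eigenvalues satisfy lambda^2 - (trace)*lambda + det = 0
trace = -3 + 4 = 1
det = -3*4 - 2*1 = -14
discriminant = 1^2 - 4*(-14) = 57
spectral radius = max |eigenvalue| = 4.2749

4.2749


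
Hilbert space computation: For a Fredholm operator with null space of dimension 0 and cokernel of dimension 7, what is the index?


The Fredholm index is defined as ind(T) = dim(ker T) - dim(coker T)
= 0 - 7
= -7

-7


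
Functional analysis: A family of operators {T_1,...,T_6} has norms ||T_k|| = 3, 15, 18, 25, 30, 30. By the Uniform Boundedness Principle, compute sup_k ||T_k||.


By the Uniform Boundedness Principle, the supremum of norms is finite.
sup_k ||T_k|| = max(3, 15, 18, 25, 30, 30) = 30

30


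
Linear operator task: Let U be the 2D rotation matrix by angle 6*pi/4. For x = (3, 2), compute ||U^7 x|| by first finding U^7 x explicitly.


U is a rotation by theta = 6*pi/4
U^7 = rotation by 7*theta = 42*pi/4 = 2*pi/4 (mod 2*pi)
cos(2*pi/4) = 0.0000, sin(2*pi/4) = 1.0000
U^7 x = (0.0000 * 3 - 1.0000 * 2, 1.0000 * 3 + 0.0000 * 2)
= (-2.0000, 3.0000)
||U^7 x|| = sqrt((-2.0000)^2 + 3.0000^2) = sqrt(13.0000) = 3.6056

3.6056


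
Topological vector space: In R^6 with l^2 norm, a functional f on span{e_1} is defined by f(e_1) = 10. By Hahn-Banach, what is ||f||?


The norm of f is given by ||f|| = sup_{||x||=1} |f(x)|.
On span{e_1}, ||e_1|| = 1, so ||f|| = |f(e_1)| / ||e_1||
= |10| / 1 = 10.0000

10.0000


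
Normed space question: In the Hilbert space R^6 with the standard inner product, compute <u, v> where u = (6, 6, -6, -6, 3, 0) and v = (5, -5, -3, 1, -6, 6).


Computing the standard inner product <u, v> = sum u_i * v_i
= 6*5 + 6*-5 + -6*-3 + -6*1 + 3*-6 + 0*6
= 30 + -30 + 18 + -6 + -18 + 0
= -6

-6


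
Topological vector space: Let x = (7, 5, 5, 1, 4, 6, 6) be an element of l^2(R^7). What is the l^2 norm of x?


The l^2 norm = (sum |x_i|^2)^(1/2)
Sum of 2th powers = 49 + 25 + 25 + 1 + 16 + 36 + 36 = 188
||x||_2 = (188)^(1/2) = 13.7113

13.7113


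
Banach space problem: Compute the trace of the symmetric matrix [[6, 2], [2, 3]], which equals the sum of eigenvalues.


For a self-adjoint (symmetric) matrix, the eigenvalues are real.
The sum of eigenvalues equals the trace of the matrix.
trace = 6 + 3 = 9

9


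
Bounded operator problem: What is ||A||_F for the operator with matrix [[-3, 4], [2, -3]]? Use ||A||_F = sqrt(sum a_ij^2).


||A||_F^2 = sum a_ij^2
= (-3)^2 + 4^2 + 2^2 + (-3)^2
= 9 + 16 + 4 + 9 = 38
||A||_F = sqrt(38) = 6.1644

6.1644


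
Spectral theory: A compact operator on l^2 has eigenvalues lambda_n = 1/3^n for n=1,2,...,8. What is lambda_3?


The eigenvalue formula gives lambda_3 = 1/3^3
= 1/27
= 0.0370

0.0370


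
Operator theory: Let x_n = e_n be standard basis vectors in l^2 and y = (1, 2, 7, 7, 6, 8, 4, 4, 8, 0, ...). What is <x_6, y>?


x_6 = e_6 is the standard basis vector with 1 in position 6.
<x_6, y> = y_6 = 8
As n -> infinity, <x_n, y> -> 0, confirming weak convergence of (x_n) to 0.

8


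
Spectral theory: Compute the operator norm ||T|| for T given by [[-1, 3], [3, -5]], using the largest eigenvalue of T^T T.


A^T A = [[10, -18], [-18, 34]]
trace(A^T A) = 44, det(A^T A) = 16
discriminant = 44^2 - 4*16 = 1872
Largest eigenvalue of A^T A = (trace + sqrt(disc))/2 = 43.6333
||T|| = sqrt(43.6333) = 6.6056

6.6056


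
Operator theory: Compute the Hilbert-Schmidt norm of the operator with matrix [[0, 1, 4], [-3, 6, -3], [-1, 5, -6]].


The Hilbert-Schmidt norm is sqrt(sum of squares of all entries).
Sum of squares = 0^2 + 1^2 + 4^2 + (-3)^2 + 6^2 + (-3)^2 + (-1)^2 + 5^2 + (-6)^2
= 0 + 1 + 16 + 9 + 36 + 9 + 1 + 25 + 36 = 133
||T||_HS = sqrt(133) = 11.5326

11.5326


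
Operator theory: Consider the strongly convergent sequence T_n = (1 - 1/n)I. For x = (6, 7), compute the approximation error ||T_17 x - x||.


T_17 x - x = (1 - 1/17)x - x = -x/17
||x|| = sqrt(85) = 9.2195
||T_17 x - x|| = ||x||/17 = 9.2195/17 = 0.5423

0.5423


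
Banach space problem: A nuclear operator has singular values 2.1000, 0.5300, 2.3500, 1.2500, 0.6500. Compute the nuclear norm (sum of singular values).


The nuclear norm is the sum of all singular values.
||T||_1 = 2.1000 + 0.5300 + 2.3500 + 1.2500 + 0.6500
= 6.8800

6.8800


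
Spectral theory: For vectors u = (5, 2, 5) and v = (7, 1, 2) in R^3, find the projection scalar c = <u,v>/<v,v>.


Computing <u,v> = 5*7 + 2*1 + 5*2 = 47
Computing <v,v> = 7^2 + 1^2 + 2^2 = 54
Projection coefficient = 47/54 = 0.8704

0.8704


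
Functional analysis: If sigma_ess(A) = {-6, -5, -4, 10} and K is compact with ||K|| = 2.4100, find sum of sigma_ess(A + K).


By Weyl's theorem, the essential spectrum is invariant under compact perturbations.
sigma_ess(A + K) = sigma_ess(A) = {-6, -5, -4, 10}
Sum = -6 + -5 + -4 + 10 = -5

-5


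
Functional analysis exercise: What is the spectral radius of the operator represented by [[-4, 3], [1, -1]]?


For a 2x2 matrix, eigenvalues satisfy lambda^2 - (trace)*lambda + det = 0
trace = -4 + -1 = -5
det = -4*-1 - 3*1 = 1
discriminant = (-5)^2 - 4*(1) = 21
spectral radius = max |eigenvalue| = 4.7913

4.7913


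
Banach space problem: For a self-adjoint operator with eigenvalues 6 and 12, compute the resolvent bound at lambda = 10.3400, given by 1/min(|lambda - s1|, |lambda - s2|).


dist(10.3400, {6, 12}) = min(|10.3400 - 6|, |10.3400 - 12|)
= min(4.3400, 1.6600) = 1.6600
Resolvent bound = 1/1.6600 = 0.6024

0.6024


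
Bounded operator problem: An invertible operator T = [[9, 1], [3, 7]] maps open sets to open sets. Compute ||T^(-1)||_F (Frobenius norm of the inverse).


det(T) = 9*7 - 1*3 = 60
T^(-1) = (1/60) * [[7, -1], [-3, 9]] = [[0.1167, -0.0167], [-0.0500, 0.1500]]
||T^(-1)||_F^2 = 0.1167^2 + (-0.0167)^2 + (-0.0500)^2 + 0.1500^2 = 0.0389
||T^(-1)||_F = sqrt(0.0389) = 0.1972

0.1972


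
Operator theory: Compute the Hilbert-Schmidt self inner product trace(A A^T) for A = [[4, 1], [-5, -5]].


trace(A * A^T) = sum of squares of all entries
= 4^2 + 1^2 + (-5)^2 + (-5)^2
= 16 + 1 + 25 + 25
= 67

67
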